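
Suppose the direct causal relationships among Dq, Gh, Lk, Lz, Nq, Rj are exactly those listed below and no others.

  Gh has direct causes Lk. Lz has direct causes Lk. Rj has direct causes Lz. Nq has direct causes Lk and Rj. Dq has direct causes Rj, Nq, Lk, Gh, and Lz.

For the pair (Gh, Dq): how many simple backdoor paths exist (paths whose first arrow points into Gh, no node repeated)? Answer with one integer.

7

A backdoor path from Gh to Dq is any simple undirected path whose first edge points into Gh (i.e. leaves Gh via a parent).
Parents of Gh: {Lk}.
Enumerating:
  P1: Gh <- Lk -> Lz -> Rj -> Nq -> Dq
  P2: Gh <- Lk -> Lz -> Rj -> Dq
  P3: Gh <- Lk -> Lz -> Dq
  P4: Gh <- Lk -> Nq <- Rj <- Lz -> Dq
  P5: Gh <- Lk -> Nq <- Rj -> Dq
  P6: Gh <- Lk -> Nq -> Dq
  P7: Gh <- Lk -> Dq
That exhausts the simple backdoor paths. Count: 7.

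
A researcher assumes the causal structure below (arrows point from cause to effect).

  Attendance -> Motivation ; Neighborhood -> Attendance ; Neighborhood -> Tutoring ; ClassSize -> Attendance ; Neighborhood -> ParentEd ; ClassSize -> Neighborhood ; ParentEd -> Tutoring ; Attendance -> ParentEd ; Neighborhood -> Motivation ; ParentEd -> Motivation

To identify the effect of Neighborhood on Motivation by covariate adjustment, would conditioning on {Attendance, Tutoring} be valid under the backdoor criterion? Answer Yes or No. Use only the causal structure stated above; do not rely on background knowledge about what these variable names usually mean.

Backdoor paths from Neighborhood to Motivation (paths whose first edge points into Neighborhood):
  P1: Neighborhood <- ClassSize -> Attendance -> ParentEd -> Motivation
  P2: Neighborhood <- ClassSize -> Attendance -> Motivation
Condition 1 (no descendant of Neighborhood in the set): FAILS — Attendance and Tutoring are descendants of Neighborhood.
Condition 2 (every backdoor path blocked by {Attendance, Tutoring}):
  P1: blocked at chain node Attendance ∈ conditioning set.
  P2: blocked at chain node Attendance ∈ conditioning set.
{Attendance, Tutoring} does not satisfy the backdoor criterion.

No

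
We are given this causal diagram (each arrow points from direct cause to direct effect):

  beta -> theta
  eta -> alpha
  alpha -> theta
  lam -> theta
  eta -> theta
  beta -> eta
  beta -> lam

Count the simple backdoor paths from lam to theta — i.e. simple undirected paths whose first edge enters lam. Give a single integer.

A backdoor path from lam to theta is any simple undirected path whose first edge points into lam (i.e. leaves lam via a parent).
Parents of lam: {beta}.
Enumerating:
  P1: lam <- beta -> eta -> alpha -> theta
  P2: lam <- beta -> eta -> theta
  P3: lam <- beta -> theta
That exhausts the simple backdoor paths. Count: 3.

3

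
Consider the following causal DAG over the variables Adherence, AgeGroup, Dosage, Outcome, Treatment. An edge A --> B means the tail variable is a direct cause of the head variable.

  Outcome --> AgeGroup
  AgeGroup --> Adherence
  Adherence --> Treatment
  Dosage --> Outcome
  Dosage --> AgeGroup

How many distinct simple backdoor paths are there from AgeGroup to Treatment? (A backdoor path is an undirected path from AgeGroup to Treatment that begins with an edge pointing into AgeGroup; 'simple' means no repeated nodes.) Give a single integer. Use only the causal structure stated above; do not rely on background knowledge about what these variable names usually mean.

A backdoor path from AgeGroup to Treatment is any simple undirected path whose first edge points into AgeGroup (i.e. leaves AgeGroup via a parent).
Parents of AgeGroup: {Dosage, Outcome}.
No simple path from any parent of AgeGroup reaches Treatment without revisiting AgeGroup, so there are no backdoor paths.

0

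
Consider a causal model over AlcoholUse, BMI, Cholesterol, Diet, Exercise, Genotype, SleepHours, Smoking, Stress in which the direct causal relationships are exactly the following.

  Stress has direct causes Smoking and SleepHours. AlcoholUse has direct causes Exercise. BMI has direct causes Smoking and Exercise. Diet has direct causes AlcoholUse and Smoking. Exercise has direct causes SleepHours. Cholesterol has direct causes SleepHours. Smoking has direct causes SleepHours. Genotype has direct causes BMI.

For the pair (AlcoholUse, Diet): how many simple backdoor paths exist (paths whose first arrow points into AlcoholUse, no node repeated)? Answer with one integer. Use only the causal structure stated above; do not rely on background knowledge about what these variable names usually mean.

3

A backdoor path from AlcoholUse to Diet is any simple undirected path whose first edge points into AlcoholUse (i.e. leaves AlcoholUse via a parent).
Parents of AlcoholUse: {Exercise}.
Enumerating:
  P1: AlcoholUse <- Exercise <- SleepHours -> Smoking -> Diet
  P2: AlcoholUse <- Exercise <- SleepHours -> Stress <- Smoking -> Diet
  P3: AlcoholUse <- Exercise -> BMI <- Smoking -> Diet
That exhausts the simple backdoor paths. Count: 3.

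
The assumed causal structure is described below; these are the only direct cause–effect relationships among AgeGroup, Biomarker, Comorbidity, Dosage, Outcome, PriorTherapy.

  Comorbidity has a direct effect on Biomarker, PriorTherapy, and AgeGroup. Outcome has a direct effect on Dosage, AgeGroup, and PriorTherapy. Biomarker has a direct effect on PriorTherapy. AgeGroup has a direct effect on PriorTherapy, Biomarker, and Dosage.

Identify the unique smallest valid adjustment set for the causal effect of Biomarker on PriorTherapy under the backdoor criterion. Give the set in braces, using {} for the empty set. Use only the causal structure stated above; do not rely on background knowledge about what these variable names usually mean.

{AgeGroup, Comorbidity}

Variables eligible for adjustment (non-descendants of Biomarker, excluding Biomarker and PriorTherapy): {AgeGroup, Comorbidity, Dosage, Outcome}.
Backdoor paths from Biomarker to PriorTherapy:
  P1: Biomarker <- Comorbidity -> AgeGroup <- Outcome -> PriorTherapy
  P2: Biomarker <- Comorbidity -> AgeGroup -> Dosage <- Outcome -> PriorTherapy
  P3: Biomarker <- Comorbidity -> AgeGroup -> PriorTherapy
  P4: Biomarker <- Comorbidity -> PriorTherapy
  P5: Biomarker <- AgeGroup <- Comorbidity -> PriorTherapy
  P6: Biomarker <- AgeGroup <- Outcome -> PriorTherapy
  P7: Biomarker <- AgeGroup -> Dosage <- Outcome -> PriorTherapy
  P8: Biomarker <- AgeGroup -> PriorTherapy
The empty set is not sufficient: P3 (Biomarker <- Comorbidity -> AgeGroup -> PriorTherapy) has no collider blocking it and no conditioned non-collider, so it is open.
Try {AgeGroup, Comorbidity}:
  P1: blocked at fork node Comorbidity ∈ conditioning set.
  P2: blocked at fork node Comorbidity ∈ conditioning set.
  P3: blocked at fork node Comorbidity ∈ conditioning set.
  P4: blocked at fork node Comorbidity ∈ conditioning set.
  P5: blocked at chain node AgeGroup ∈ conditioning set.
  P6: blocked at chain node AgeGroup ∈ conditioning set.
  P7: blocked at fork node AgeGroup ∈ conditioning set.
  P8: blocked at fork node AgeGroup ∈ conditioning set.
{AgeGroup, Comorbidity} contains no descendant of Biomarker and blocks every backdoor path.
Every element of {AgeGroup, Comorbidity} is needed (dropping AgeGroup leaves P6 open; dropping Comorbidity leaves P1 open), so no proper subset is valid.
Among all size-2 subsets of the eligible variables, only {AgeGroup, Comorbidity} blocks every backdoor path, so it is the unique smallest valid adjustment set.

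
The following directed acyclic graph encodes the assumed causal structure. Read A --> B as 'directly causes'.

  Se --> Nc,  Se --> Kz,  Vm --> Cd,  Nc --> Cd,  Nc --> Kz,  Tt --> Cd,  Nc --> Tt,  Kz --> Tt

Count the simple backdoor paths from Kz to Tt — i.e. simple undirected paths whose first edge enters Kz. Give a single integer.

A backdoor path from Kz to Tt is any simple undirected path whose first edge points into Kz (i.e. leaves Kz via a parent).
Parents of Kz: {Nc, Se}.
Enumerating:
  P1: Kz <- Se -> Nc -> Tt
  P2: Kz <- Se -> Nc -> Cd <- Tt
  P3: Kz <- Nc -> Tt
  P4: Kz <- Nc -> Cd <- Tt
That exhausts the simple backdoor paths. Count: 4.

4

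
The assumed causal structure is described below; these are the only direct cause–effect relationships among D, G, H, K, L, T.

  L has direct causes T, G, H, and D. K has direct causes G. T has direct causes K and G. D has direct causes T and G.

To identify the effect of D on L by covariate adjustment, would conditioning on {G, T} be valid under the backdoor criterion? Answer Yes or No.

Yes

Backdoor paths from D to L (paths whose first edge points into D):
  P1: D <- G -> K -> T -> L
  P2: D <- G -> T -> L
  P3: D <- G -> L
  P4: D <- T <- G -> L
  P5: D <- T <- K <- G -> L
  P6: D <- T -> L
Condition 1 (no descendant of D in the set): holds — descendants of D are {L}; none are in {G, T}.
Condition 2 (every backdoor path blocked by {G, T}):
  P1: blocked at fork node G ∈ conditioning set.
  P2: blocked at fork node G ∈ conditioning set.
  P3: blocked at fork node G ∈ conditioning set.
  P4: blocked at chain node T ∈ conditioning set.
  P5: blocked at chain node T ∈ conditioning set.
  P6: blocked at fork node T ∈ conditioning set.
{G, T} satisfies the backdoor criterion.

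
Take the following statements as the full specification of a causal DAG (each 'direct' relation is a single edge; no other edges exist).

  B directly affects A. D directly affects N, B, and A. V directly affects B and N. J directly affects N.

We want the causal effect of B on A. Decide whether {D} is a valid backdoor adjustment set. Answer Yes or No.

Backdoor paths from B to A (paths whose first edge points into B):
  P1: B <- D -> A
  P2: B <- V -> N <- D -> A
Condition 1 (no descendant of B in the set): holds — descendants of B are {A}; none are in {D}.
Condition 2 (every backdoor path blocked by {D}):
  P1: blocked at fork node D ∈ conditioning set.
  P2: blocked at collider N (neither it nor any descendant is in the conditioning set).
{D} satisfies the backdoor criterion.

Yes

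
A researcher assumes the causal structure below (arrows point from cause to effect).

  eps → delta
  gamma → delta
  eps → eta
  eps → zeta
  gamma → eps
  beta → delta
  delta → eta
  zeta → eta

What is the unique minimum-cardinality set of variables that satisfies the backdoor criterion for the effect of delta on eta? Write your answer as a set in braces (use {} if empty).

Variables eligible for adjustment (non-descendants of delta, excluding delta and eta): {beta, eps, gamma, zeta}.
Backdoor paths from delta to eta:
  P1: delta <- gamma -> eps -> zeta -> eta
  P2: delta <- gamma -> eps -> eta
  P3: delta <- eps -> zeta -> eta
  P4: delta <- eps -> eta
The empty set is not sufficient: P1 (delta <- gamma -> eps -> zeta -> eta) has no collider blocking it and no conditioned non-collider, so it is open.
Try {eps}:
  P1: blocked at chain node eps ∈ conditioning set.
  P2: blocked at chain node eps ∈ conditioning set.
  P3: blocked at fork node eps ∈ conditioning set.
  P4: blocked at fork node eps ∈ conditioning set.
{eps} contains no descendant of delta and blocks every backdoor path.
No other singleton works — e.g. {gamma} leaves P3 open — so {eps} is the unique smallest valid adjustment set.

{eps}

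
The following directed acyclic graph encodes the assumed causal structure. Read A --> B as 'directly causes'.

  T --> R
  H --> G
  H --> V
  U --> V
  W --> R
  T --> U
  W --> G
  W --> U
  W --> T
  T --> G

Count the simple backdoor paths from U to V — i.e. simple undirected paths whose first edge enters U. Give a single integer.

6

A backdoor path from U to V is any simple undirected path whose first edge points into U (i.e. leaves U via a parent).
Parents of U: {T, W}.
Enumerating:
  P1: U <- W -> T -> G <- H -> V
  P2: U <- W -> R <- T -> G <- H -> V
  P3: U <- W -> G <- H -> V
  P4: U <- T <- W -> G <- H -> V
  P5: U <- T -> R <- W -> G <- H -> V
  P6: U <- T -> G <- H -> V
That exhausts the simple backdoor paths. Count: 6.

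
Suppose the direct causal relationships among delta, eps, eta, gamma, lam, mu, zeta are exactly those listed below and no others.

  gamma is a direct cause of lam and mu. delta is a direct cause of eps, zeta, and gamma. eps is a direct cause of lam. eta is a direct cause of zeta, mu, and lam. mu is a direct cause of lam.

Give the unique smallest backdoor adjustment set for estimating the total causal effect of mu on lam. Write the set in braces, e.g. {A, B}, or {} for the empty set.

{eta, gamma}

Variables eligible for adjustment (non-descendants of mu, excluding mu and lam): {delta, eps, eta, gamma, zeta}.
Backdoor paths from mu to lam:
  P1: mu <- eta -> lam
  P2: mu <- eta -> zeta <- delta -> gamma -> lam
  P3: mu <- eta -> zeta <- delta -> eps -> lam
  P4: mu <- gamma <- delta -> eps -> lam
  P5: mu <- gamma <- delta -> zeta <- eta -> lam
  P6: mu <- gamma -> lam
The empty set is not sufficient: P1 (mu <- eta -> lam) has no collider blocking it and no conditioned non-collider, so it is open.
Try {eta, gamma}:
  P1: blocked at fork node eta ∈ conditioning set.
  P2: blocked at fork node eta ∈ conditioning set.
  P3: blocked at fork node eta ∈ conditioning set.
  P4: blocked at chain node gamma ∈ conditioning set.
  P5: blocked at chain node gamma ∈ conditioning set.
  P6: blocked at fork node gamma ∈ conditioning set.
{eta, gamma} contains no descendant of mu and blocks every backdoor path.
Every element of {eta, gamma} is needed (dropping eta leaves P1 open; dropping gamma leaves P4 open), so no proper subset is valid.
Among all size-2 subsets of the eligible variables, only {eta, gamma} blocks every backdoor path, so it is the unique smallest valid adjustment set.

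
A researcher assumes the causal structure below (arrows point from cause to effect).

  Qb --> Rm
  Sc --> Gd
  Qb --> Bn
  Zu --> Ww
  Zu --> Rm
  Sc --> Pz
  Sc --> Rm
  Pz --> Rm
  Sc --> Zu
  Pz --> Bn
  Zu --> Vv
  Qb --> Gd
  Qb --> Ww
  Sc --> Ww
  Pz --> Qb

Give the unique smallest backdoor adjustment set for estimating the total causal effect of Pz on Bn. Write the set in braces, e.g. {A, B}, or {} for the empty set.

Variables eligible for adjustment (non-descendants of Pz, excluding Pz and Bn): {Sc, Vv, Zu}.
Backdoor paths from Pz to Bn:
  P1: Pz <- Sc -> Zu -> Ww <- Qb -> Bn
  P2: Pz <- Sc -> Zu -> Rm <- Qb -> Bn
  P3: Pz <- Sc -> Ww <- Qb -> Bn
  P4: Pz <- Sc -> Ww <- Zu -> Rm <- Qb -> Bn
  P5: Pz <- Sc -> Gd <- Qb -> Bn
  P6: Pz <- Sc -> Rm <- Qb -> Bn
  P7: Pz <- Sc -> Rm <- Zu -> Ww <- Qb -> Bn
Each backdoor path contains an unconditioned collider, so every path is already blocked with the empty conditioning set:
  P1: blocked at collider Ww (neither it nor any descendant is in the conditioning set).
  P2: blocked at collider Rm (neither it nor any descendant is in the conditioning set).
  P3: blocked at collider Ww (neither it nor any descendant is in the conditioning set).
  P4: blocked at collider Ww (neither it nor any descendant is in the conditioning set).
  P5: blocked at collider Gd (neither it nor any descendant is in the conditioning set).
  P6: blocked at collider Rm (neither it nor any descendant is in the conditioning set).
  P7: blocked at collider Rm (neither it nor any descendant is in the conditioning set).
The empty set is therefore the unique smallest valid set.

{}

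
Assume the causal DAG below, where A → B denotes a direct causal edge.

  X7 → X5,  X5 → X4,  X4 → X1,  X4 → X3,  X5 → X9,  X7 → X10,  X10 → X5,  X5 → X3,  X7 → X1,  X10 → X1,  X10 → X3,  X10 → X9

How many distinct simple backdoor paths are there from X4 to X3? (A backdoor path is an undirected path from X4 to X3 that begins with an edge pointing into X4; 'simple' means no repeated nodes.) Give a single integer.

5

A backdoor path from X4 to X3 is any simple undirected path whose first edge points into X4 (i.e. leaves X4 via a parent).
Parents of X4: {X5}.
Enumerating:
  P1: X4 <- X5 <- X7 -> X10 -> X3
  P2: X4 <- X5 <- X7 -> X1 <- X10 -> X3
  P3: X4 <- X5 <- X10 -> X3
  P4: X4 <- X5 -> X3
  P5: X4 <- X5 -> X9 <- X10 -> X3
That exhausts the simple backdoor paths. Count: 5.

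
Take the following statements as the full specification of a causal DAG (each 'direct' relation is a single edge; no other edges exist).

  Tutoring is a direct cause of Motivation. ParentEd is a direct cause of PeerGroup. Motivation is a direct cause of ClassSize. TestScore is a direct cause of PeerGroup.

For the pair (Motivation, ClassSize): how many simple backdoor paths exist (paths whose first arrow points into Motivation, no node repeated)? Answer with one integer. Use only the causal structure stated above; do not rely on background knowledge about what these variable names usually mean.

A backdoor path from Motivation to ClassSize is any simple undirected path whose first edge points into Motivation (i.e. leaves Motivation via a parent).
Parents of Motivation: {Tutoring}.
No simple path from any parent of Motivation reaches ClassSize without revisiting Motivation, so there are no backdoor paths.

0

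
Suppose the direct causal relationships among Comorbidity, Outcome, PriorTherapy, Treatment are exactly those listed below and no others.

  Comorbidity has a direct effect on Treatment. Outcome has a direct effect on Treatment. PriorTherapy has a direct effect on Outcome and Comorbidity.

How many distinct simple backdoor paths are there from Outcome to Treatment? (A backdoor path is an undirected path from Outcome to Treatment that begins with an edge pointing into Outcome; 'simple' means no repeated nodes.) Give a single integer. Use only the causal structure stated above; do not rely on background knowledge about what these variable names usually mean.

A backdoor path from Outcome to Treatment is any simple undirected path whose first edge points into Outcome (i.e. leaves Outcome via a parent).
Parents of Outcome: {PriorTherapy}.
Enumerating:
  P1: Outcome <- PriorTherapy -> Comorbidity -> Treatment
That exhausts the simple backdoor paths. Count: 1.

1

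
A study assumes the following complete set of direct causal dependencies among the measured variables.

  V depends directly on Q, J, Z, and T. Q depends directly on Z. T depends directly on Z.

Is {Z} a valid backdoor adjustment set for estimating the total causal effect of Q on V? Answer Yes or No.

Backdoor paths from Q to V (paths whose first edge points into Q):
  P1: Q <- Z -> T -> V
  P2: Q <- Z -> V
Condition 1 (no descendant of Q in the set): holds — descendants of Q are {V}; none are in {Z}.
Condition 2 (every backdoor path blocked by {Z}):
  P1: blocked at fork node Z ∈ conditioning set.
  P2: blocked at fork node Z ∈ conditioning set.
{Z} satisfies the backdoor criterion.

Yes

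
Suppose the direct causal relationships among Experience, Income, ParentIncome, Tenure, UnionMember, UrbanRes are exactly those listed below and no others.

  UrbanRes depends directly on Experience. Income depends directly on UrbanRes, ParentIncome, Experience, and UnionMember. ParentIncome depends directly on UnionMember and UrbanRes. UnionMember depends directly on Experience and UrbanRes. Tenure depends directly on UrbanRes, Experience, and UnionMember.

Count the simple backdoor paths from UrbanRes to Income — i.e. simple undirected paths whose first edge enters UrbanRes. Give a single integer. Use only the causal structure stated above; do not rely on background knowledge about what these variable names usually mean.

A backdoor path from UrbanRes to Income is any simple undirected path whose first edge points into UrbanRes (i.e. leaves UrbanRes via a parent).
Parents of UrbanRes: {Experience}.
Enumerating:
  P1: UrbanRes <- Experience -> UnionMember -> ParentIncome -> Income
  P2: UrbanRes <- Experience -> UnionMember -> Income
  P3: UrbanRes <- Experience -> Income
  P4: UrbanRes <- Experience -> Tenure <- UnionMember -> ParentIncome -> Income
  P5: UrbanRes <- Experience -> Tenure <- UnionMember -> Income
That exhausts the simple backdoor paths. Count: 5.

5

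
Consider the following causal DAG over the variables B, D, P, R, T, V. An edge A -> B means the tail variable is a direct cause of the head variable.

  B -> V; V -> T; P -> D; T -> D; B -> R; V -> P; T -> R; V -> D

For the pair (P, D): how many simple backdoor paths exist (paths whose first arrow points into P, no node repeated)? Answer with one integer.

A backdoor path from P to D is any simple undirected path whose first edge points into P (i.e. leaves P via a parent).
Parents of P: {V}.
Enumerating:
  P1: P <- V <- B -> R <- T -> D
  P2: P <- V -> T -> D
  P3: P <- V -> D
That exhausts the simple backdoor paths. Count: 3.

3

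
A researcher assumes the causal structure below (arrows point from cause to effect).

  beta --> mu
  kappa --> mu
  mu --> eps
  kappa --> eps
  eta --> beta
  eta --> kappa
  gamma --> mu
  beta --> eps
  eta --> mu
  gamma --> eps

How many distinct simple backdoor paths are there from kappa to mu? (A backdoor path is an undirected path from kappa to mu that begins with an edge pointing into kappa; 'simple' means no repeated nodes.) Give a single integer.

A backdoor path from kappa to mu is any simple undirected path whose first edge points into kappa (i.e. leaves kappa via a parent).
Parents of kappa: {eta}.
Enumerating:
  P1: kappa <- eta -> beta -> mu
  P2: kappa <- eta -> beta -> eps <- gamma -> mu
  P3: kappa <- eta -> beta -> eps <- mu
  P4: kappa <- eta -> mu
That exhausts the simple backdoor paths. Count: 4.

4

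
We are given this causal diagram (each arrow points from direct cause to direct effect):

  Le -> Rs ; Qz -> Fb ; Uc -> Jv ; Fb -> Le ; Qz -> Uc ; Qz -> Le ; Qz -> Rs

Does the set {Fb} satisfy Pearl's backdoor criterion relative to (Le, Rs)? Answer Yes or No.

No

Backdoor paths from Le to Rs (paths whose first edge points into Le):
  P1: Le <- Qz -> Rs
  P2: Le <- Fb <- Qz -> Rs
Condition 1 (no descendant of Le in the set): holds — descendants of Le are {Rs}; none are in {Fb}.
Condition 2 (every backdoor path blocked by {Fb}):
  P1: open — no interior node is in the conditioning set.
  P2: blocked at chain node Fb ∈ conditioning set.
{Fb} does not satisfy the backdoor criterion.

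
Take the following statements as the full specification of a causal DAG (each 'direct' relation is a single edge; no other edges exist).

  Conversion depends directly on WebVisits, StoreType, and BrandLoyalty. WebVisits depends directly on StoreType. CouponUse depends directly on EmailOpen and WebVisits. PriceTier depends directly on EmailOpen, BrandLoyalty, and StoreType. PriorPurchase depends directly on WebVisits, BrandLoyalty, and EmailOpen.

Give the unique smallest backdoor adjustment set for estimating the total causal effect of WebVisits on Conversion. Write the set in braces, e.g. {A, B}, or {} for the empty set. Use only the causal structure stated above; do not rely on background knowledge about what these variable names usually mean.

{StoreType}

Variables eligible for adjustment (non-descendants of WebVisits, excluding WebVisits and Conversion): {BrandLoyalty, EmailOpen, PriceTier, StoreType}.
Backdoor paths from WebVisits to Conversion:
  P1: WebVisits <- StoreType -> Conversion
  P2: WebVisits <- StoreType -> PriceTier <- EmailOpen -> PriorPurchase <- BrandLoyalty -> Conversion
  P3: WebVisits <- StoreType -> PriceTier <- BrandLoyalty -> Conversion
The empty set is not sufficient: P1 (WebVisits <- StoreType -> Conversion) has no collider blocking it and no conditioned non-collider, so it is open.
Try {StoreType}:
  P1: blocked at fork node StoreType ∈ conditioning set.
  P2: blocked at fork node StoreType ∈ conditioning set.
  P3: blocked at fork node StoreType ∈ conditioning set.
{StoreType} contains no descendant of WebVisits and blocks every backdoor path.
No other singleton works — e.g. {EmailOpen} leaves P1 open — so {StoreType} is the unique smallest valid adjustment set.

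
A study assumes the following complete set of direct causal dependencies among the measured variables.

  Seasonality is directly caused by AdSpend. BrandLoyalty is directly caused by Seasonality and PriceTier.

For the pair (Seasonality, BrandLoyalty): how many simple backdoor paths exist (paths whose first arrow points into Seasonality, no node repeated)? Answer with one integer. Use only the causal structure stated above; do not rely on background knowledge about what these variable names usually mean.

0

A backdoor path from Seasonality to BrandLoyalty is any simple undirected path whose first edge points into Seasonality (i.e. leaves Seasonality via a parent).
Parents of Seasonality: {AdSpend}.
No simple path from any parent of Seasonality reaches BrandLoyalty without revisiting Seasonality, so there are no backdoor paths.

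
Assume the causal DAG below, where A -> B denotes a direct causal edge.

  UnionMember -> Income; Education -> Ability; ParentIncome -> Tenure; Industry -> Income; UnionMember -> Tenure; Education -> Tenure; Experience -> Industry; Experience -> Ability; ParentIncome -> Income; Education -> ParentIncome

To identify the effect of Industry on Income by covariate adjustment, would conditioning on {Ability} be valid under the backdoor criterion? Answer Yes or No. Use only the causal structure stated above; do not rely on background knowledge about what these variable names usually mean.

No

Backdoor paths from Industry to Income (paths whose first edge points into Industry):
  P1: Industry <- Experience -> Ability <- Education -> ParentIncome -> Income
  P2: Industry <- Experience -> Ability <- Education -> ParentIncome -> Tenure <- UnionMember -> Income
  P3: Industry <- Experience -> Ability <- Education -> Tenure <- ParentIncome -> Income
  P4: Industry <- Experience -> Ability <- Education -> Tenure <- UnionMember -> Income
Condition 1 (no descendant of Industry in the set): holds — descendants of Industry are {Income}; none are in {Ability}.
Condition 2 (every backdoor path blocked by {Ability}):
  P1: open — collider(s) Ability are conditioned on (or have a conditioned descendant) and no non-collider on the path is in the set.
  P2: blocked at collider Tenure (neither it nor any descendant is in the conditioning set).
  P3: blocked at collider Tenure (neither it nor any descendant is in the conditioning set).
  P4: blocked at collider Tenure (neither it nor any descendant is in the conditioning set).
{Ability} does not satisfy the backdoor criterion.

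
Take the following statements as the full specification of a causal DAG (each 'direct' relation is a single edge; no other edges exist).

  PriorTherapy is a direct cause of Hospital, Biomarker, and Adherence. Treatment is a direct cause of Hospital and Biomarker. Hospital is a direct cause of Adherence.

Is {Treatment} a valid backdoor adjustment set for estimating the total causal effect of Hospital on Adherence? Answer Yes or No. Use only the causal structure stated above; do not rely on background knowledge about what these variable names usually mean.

No

Backdoor paths from Hospital to Adherence (paths whose first edge points into Hospital):
  P1: Hospital <- Treatment -> Biomarker <- PriorTherapy -> Adherence
  P2: Hospital <- PriorTherapy -> Adherence
Condition 1 (no descendant of Hospital in the set): holds — descendants of Hospital are {Adherence}; none are in {Treatment}.
Condition 2 (every backdoor path blocked by {Treatment}):
  P1: blocked at fork node Treatment ∈ conditioning set.
  P2: open — no interior node is in the conditioning set.
{Treatment} does not satisfy the backdoor criterion.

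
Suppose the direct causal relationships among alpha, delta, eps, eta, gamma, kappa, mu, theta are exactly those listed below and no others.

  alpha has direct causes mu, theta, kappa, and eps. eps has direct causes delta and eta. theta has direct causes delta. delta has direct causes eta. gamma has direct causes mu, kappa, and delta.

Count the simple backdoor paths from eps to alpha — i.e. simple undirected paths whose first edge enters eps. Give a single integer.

A backdoor path from eps to alpha is any simple undirected path whose first edge points into eps (i.e. leaves eps via a parent).
Parents of eps: {delta, eta}.
Enumerating:
  P1: eps <- eta -> delta -> theta -> alpha
  P2: eps <- eta -> delta -> gamma <- mu -> alpha
  P3: eps <- eta -> delta -> gamma <- kappa -> alpha
  P4: eps <- delta -> theta -> alpha
  P5: eps <- delta -> gamma <- mu -> alpha
  P6: eps <- delta -> gamma <- kappa -> alpha
That exhausts the simple backdoor paths. Count: 6.

6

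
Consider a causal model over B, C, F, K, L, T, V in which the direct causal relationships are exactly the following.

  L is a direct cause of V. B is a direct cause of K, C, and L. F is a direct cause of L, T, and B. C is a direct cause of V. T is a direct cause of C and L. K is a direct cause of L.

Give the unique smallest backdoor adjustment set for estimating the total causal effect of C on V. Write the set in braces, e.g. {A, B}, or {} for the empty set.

Variables eligible for adjustment (non-descendants of C, excluding C and V): {B, F, K, L, T}.
Backdoor paths from C to V:
  P1: C <- B <- F -> T -> L -> V
  P2: C <- B <- F -> L -> V
  P3: C <- B -> K -> L -> V
  P4: C <- B -> L -> V
  P5: C <- T <- F -> B -> K -> L -> V
  P6: C <- T <- F -> B -> L -> V
  P7: C <- T <- F -> L -> V
  P8: C <- T -> L -> V
The empty set is not sufficient: P1 (C <- B <- F -> T -> L -> V) has no collider blocking it and no conditioned non-collider, so it is open.
Try {L}:
  P1: blocked at chain node L ∈ conditioning set.
  P2: blocked at chain node L ∈ conditioning set.
  P3: blocked at chain node L ∈ conditioning set.
  P4: blocked at chain node L ∈ conditioning set.
  P5: blocked at chain node L ∈ conditioning set.
  P6: blocked at chain node L ∈ conditioning set.
  P7: blocked at chain node L ∈ conditioning set.
  P8: blocked at chain node L ∈ conditioning set.
{L} contains no descendant of C and blocks every backdoor path.
No other singleton works — e.g. {F} leaves P3 open — so {L} is the unique smallest valid adjustment set.

{L}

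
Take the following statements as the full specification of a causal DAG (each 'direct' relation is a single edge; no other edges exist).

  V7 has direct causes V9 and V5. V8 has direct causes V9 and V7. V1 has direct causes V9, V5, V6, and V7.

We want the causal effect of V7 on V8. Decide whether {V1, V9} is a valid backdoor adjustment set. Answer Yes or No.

Backdoor paths from V7 to V8 (paths whose first edge points into V7):
  P1: V7 <- V5 -> V1 <- V9 -> V8
  P2: V7 <- V9 -> V8
Condition 1 (no descendant of V7 in the set): FAILS — V1 is a descendant of V7.
Condition 2 (every backdoor path blocked by {V1, V9}):
  P1: blocked at fork node V9 ∈ conditioning set.
  P2: blocked at fork node V9 ∈ conditioning set.
{V1, V9} does not satisfy the backdoor criterion.

No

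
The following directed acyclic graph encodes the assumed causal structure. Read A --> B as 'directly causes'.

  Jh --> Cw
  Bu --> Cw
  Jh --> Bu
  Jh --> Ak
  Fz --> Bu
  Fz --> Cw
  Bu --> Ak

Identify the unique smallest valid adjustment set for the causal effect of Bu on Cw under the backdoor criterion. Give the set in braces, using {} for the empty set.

{Fz, Jh}

Variables eligible for adjustment (non-descendants of Bu, excluding Bu and Cw): {Fz, Jh}.
Backdoor paths from Bu to Cw:
  P1: Bu <- Jh -> Cw
  P2: Bu <- Fz -> Cw
The empty set is not sufficient: P1 (Bu <- Jh -> Cw) has no collider blocking it and no conditioned non-collider, so it is open.
Try {Fz, Jh}:
  P1: blocked at fork node Jh ∈ conditioning set.
  P2: blocked at fork node Fz ∈ conditioning set.
{Fz, Jh} contains no descendant of Bu and blocks every backdoor path.
Every element of {Fz, Jh} is needed (dropping Fz leaves P2 open; dropping Jh leaves P1 open), so no proper subset is valid.
Among all size-2 subsets of the eligible variables, only {Fz, Jh} blocks every backdoor path, so it is the unique smallest valid adjustment set.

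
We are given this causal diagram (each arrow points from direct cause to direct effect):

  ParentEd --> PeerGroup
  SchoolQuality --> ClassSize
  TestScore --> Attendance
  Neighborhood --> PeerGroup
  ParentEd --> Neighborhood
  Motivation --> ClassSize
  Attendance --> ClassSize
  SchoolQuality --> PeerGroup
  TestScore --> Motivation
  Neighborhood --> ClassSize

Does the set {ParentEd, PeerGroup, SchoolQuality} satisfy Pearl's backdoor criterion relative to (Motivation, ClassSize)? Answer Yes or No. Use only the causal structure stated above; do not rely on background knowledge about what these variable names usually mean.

No

Backdoor paths from Motivation to ClassSize (paths whose first edge points into Motivation):
  P1: Motivation <- TestScore -> Attendance -> ClassSize
Condition 1 (no descendant of Motivation in the set): holds — descendants of Motivation are {ClassSize}; none are in {ParentEd, PeerGroup, SchoolQuality}.
Condition 2 (every backdoor path blocked by {ParentEd, PeerGroup, SchoolQuality}):
  P1: open — no interior node is in the conditioning set.
{ParentEd, PeerGroup, SchoolQuality} does not satisfy the backdoor criterion.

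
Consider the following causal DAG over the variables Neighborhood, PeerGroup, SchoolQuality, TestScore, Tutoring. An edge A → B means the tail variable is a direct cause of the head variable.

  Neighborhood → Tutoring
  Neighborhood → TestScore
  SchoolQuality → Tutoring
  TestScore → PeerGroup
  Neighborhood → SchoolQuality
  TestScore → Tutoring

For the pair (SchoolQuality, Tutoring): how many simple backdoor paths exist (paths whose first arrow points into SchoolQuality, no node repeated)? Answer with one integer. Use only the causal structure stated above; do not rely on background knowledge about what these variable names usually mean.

A backdoor path from SchoolQuality to Tutoring is any simple undirected path whose first edge points into SchoolQuality (i.e. leaves SchoolQuality via a parent).
Parents of SchoolQuality: {Neighborhood}.
Enumerating:
  P1: SchoolQuality <- Neighborhood -> TestScore -> Tutoring
  P2: SchoolQuality <- Neighborhood -> Tutoring
That exhausts the simple backdoor paths. Count: 2.

2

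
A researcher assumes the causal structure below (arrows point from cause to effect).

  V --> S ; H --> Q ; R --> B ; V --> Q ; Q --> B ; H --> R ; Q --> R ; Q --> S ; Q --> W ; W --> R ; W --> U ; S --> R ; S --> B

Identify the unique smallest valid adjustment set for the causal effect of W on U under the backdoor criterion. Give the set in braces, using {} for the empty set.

{}

Variables eligible for adjustment (non-descendants of W, excluding W and U): {H, Q, S, V}.
Backdoor paths from W to U:
  (none)
With no backdoor paths the empty set already satisfies the criterion, and it is trivially minimal.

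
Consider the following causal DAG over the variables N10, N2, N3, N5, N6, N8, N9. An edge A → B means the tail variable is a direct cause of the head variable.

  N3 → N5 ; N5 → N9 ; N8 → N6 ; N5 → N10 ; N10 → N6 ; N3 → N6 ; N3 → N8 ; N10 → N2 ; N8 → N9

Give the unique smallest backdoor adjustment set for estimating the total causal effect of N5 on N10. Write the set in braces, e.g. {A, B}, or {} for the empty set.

Variables eligible for adjustment (non-descendants of N5, excluding N5 and N10): {N3, N8}.
Backdoor paths from N5 to N10:
  P1: N5 <- N3 -> N8 -> N6 <- N10
  P2: N5 <- N3 -> N6 <- N10
Each backdoor path contains an unconditioned collider, so every path is already blocked with the empty conditioning set:
  P1: blocked at collider N6 (neither it nor any descendant is in the conditioning set).
  P2: blocked at collider N6 (neither it nor any descendant is in the conditioning set).
The empty set is therefore the unique smallest valid set.

{}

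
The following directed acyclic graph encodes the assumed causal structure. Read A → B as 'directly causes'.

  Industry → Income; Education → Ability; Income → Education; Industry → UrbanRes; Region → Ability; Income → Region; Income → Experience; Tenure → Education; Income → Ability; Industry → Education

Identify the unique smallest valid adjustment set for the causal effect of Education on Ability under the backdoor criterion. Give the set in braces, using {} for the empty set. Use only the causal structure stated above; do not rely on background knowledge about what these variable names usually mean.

{Income}

Variables eligible for adjustment (non-descendants of Education, excluding Education and Ability): {Experience, Income, Industry, Region, Tenure, UrbanRes}.
Backdoor paths from Education to Ability:
  P1: Education <- Industry -> Income -> Region -> Ability
  P2: Education <- Industry -> Income -> Ability
  P3: Education <- Income -> Region -> Ability
  P4: Education <- Income -> Ability
The empty set is not sufficient: P1 (Education <- Industry -> Income -> Region -> Ability) has no collider blocking it and no conditioned non-collider, so it is open.
Try {Income}:
  P1: blocked at chain node Income ∈ conditioning set.
  P2: blocked at chain node Income ∈ conditioning set.
  P3: blocked at fork node Income ∈ conditioning set.
  P4: blocked at fork node Income ∈ conditioning set.
{Income} contains no descendant of Education and blocks every backdoor path.
No other singleton works — e.g. {Industry} leaves P3 open — so {Income} is the unique smallest valid adjustment set.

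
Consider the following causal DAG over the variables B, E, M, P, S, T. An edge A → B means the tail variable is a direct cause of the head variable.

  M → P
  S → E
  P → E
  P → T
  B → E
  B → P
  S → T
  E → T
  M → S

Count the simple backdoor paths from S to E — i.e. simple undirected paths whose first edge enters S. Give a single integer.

3

A backdoor path from S to E is any simple undirected path whose first edge points into S (i.e. leaves S via a parent).
Parents of S: {M}.
Enumerating:
  P1: S <- M -> P <- B -> E
  P2: S <- M -> P -> E
  P3: S <- M -> P -> T <- E
That exhausts the simple backdoor paths. Count: 3.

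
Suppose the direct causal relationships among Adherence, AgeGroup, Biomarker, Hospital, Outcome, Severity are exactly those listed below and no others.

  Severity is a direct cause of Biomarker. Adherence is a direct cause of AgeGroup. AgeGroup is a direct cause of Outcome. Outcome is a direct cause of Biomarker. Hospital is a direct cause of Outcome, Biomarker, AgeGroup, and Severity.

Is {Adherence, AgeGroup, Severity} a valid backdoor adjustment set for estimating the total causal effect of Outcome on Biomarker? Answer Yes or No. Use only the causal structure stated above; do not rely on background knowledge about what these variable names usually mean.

No

Backdoor paths from Outcome to Biomarker (paths whose first edge points into Outcome):
  P1: Outcome <- Hospital -> Severity -> Biomarker
  P2: Outcome <- Hospital -> Biomarker
  P3: Outcome <- AgeGroup <- Hospital -> Severity -> Biomarker
  P4: Outcome <- AgeGroup <- Hospital -> Biomarker
Condition 1 (no descendant of Outcome in the set): holds — descendants of Outcome are {Biomarker}; none are in {Adherence, AgeGroup, Severity}.
Condition 2 (every backdoor path blocked by {Adherence, AgeGroup, Severity}):
  P1: blocked at chain node Severity ∈ conditioning set.
  P2: open — no interior node is in the conditioning set.
  P3: blocked at chain node AgeGroup ∈ conditioning set.
  P4: blocked at chain node AgeGroup ∈ conditioning set.
{Adherence, AgeGroup, Severity} does not satisfy the backdoor criterion.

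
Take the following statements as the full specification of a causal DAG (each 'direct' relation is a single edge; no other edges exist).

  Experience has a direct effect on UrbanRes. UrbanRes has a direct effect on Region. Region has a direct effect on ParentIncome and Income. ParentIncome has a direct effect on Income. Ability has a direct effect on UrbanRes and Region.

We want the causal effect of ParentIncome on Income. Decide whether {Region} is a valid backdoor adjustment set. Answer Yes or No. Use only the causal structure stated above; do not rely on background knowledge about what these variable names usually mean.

Backdoor paths from ParentIncome to Income (paths whose first edge points into ParentIncome):
  P1: ParentIncome <- Region -> Income
Condition 1 (no descendant of ParentIncome in the set): holds — descendants of ParentIncome are {Income}; none are in {Region}.
Condition 2 (every backdoor path blocked by {Region}):
  P1: blocked at fork node Region ∈ conditioning set.
{Region} satisfies the backdoor criterion.

Yes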